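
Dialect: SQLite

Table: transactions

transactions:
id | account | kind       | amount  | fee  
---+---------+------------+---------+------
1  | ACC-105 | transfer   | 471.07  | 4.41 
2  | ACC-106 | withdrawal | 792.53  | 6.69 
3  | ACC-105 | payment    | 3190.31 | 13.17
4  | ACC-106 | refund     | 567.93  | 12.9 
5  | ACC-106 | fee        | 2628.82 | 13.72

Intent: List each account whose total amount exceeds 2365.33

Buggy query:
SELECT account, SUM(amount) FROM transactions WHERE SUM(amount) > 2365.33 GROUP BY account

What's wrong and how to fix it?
Bug: Aggregate functions cannot appear in a WHERE clause

Fix: Use HAVING (which filters groups after aggregation) instead of WHERE

Corrected query:
SELECT account, SUM(amount) FROM transactions GROUP BY account HAVING SUM(amount) > 2365.33

Result:
account | SUM(amount)
--------+------------
ACC-105 | 3661.38    
ACC-106 | 3989.28    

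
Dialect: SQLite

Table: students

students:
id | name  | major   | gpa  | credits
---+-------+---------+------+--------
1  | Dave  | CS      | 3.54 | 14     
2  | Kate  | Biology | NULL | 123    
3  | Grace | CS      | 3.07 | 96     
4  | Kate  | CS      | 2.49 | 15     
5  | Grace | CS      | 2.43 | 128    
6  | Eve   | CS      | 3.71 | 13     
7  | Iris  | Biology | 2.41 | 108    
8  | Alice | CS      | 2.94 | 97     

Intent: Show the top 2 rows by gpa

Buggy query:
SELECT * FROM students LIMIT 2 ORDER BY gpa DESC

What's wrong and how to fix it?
Bug: LIMIT must come after ORDER BY

Fix: Swap the clauses: ORDER BY first, then LIMIT

Corrected query:
SELECT * FROM students ORDER BY gpa DESC LIMIT 2

Result:
id | name | major | gpa  | credits
---+------+-------+------+--------
6  | Eve  | CS    | 3.71 | 13     
1  | Dave | CS    | 3.54 | 14     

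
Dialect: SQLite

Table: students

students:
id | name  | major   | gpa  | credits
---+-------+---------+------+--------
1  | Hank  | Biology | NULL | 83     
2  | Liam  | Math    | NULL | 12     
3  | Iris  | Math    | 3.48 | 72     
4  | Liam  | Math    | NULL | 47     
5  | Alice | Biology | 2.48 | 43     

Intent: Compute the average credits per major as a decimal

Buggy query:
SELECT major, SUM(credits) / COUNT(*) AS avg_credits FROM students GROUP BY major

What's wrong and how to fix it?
Bug: SUM(credits) and COUNT(*) are both integers; the division truncates the fractional part

Fix: Cast one side to REAL so the division keeps the fractional part

Corrected query:
SELECT major, SUM(credits) * 1.0 / COUNT(*) AS avg_credits FROM students GROUP BY major

Result:
major   | avg_credits
--------+------------
Biology | 63         
Math    | 43.666667  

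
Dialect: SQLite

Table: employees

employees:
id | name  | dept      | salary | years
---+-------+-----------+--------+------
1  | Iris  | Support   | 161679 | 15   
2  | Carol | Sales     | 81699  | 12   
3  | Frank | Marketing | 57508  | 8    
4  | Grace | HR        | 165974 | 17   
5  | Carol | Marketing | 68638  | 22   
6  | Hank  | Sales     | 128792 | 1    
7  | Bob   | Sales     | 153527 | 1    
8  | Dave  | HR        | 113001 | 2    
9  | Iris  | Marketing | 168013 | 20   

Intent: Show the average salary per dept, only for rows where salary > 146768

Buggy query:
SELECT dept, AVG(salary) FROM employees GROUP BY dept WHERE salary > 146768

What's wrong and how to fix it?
Bug: WHERE cannot follow GROUP BY

Fix: Move the WHERE clause before GROUP BY

Corrected query:
SELECT dept, AVG(salary) FROM employees WHERE salary > 146768 GROUP BY dept

Result:
dept      | AVG(salary)
----------+------------
HR        | 165974     
Marketing | 168013     
Sales     | 153527     
Support   | 161679     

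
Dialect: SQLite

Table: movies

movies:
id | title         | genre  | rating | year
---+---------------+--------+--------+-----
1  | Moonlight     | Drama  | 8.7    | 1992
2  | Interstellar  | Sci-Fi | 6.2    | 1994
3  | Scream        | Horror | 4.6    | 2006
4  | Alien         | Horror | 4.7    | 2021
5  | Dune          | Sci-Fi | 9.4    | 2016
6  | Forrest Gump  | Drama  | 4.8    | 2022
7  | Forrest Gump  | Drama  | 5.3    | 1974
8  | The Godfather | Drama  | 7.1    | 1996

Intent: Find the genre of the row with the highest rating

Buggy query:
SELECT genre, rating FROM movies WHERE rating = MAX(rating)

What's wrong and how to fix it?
Bug: MAX(rating) is an aggregate and cannot be used directly in WHERE

Fix: Use a subquery: WHERE rating = (SELECT MAX(rating) FROM movies)

Corrected query:
SELECT genre, rating FROM movies WHERE rating = (SELECT MAX(rating) FROM movies)

Result:
genre  | rating
-------+-------
Sci-Fi | 9.4   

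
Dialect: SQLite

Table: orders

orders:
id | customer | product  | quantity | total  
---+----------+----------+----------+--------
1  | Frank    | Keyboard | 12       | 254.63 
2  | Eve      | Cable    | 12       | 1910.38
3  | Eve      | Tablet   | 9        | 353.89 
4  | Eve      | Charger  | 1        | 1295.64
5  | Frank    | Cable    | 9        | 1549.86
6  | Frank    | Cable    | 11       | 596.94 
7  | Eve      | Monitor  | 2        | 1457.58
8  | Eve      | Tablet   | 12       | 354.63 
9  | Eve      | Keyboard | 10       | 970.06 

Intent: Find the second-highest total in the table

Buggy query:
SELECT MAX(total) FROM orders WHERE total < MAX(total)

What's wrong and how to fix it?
Bug: The inner MAX is an aggregate inside WHERE, which is not allowed

Fix: Compute the overall MAX in a subquery, then take MAX of rows below it

Corrected query:
SELECT MAX(total) FROM orders WHERE total < (SELECT MAX(total) FROM orders)

Result:
MAX(total)
----------
1549.86   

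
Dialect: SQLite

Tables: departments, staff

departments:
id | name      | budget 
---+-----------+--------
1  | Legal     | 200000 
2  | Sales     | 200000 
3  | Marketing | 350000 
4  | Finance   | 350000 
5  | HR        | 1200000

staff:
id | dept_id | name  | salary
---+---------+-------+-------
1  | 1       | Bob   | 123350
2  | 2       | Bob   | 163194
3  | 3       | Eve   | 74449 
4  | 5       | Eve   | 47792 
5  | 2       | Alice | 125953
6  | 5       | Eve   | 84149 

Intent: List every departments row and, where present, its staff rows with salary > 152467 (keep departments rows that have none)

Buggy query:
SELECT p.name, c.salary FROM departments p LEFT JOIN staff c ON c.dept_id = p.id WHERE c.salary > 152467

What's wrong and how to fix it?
Bug: A WHERE condition on the right-hand table after LEFT JOIN drops unmatched parents

Fix: Put 'c.salary > 152467' in the JOIN's ON clause instead of WHERE

Corrected query:
SELECT p.name, c.salary FROM departments p LEFT JOIN staff c ON c.dept_id = p.id AND c.salary > 152467

Result:
name      | salary
----------+-------
Legal     | NULL  
Sales     | 163194
Marketing | NULL  
Finance   | NULL  
HR        | NULL  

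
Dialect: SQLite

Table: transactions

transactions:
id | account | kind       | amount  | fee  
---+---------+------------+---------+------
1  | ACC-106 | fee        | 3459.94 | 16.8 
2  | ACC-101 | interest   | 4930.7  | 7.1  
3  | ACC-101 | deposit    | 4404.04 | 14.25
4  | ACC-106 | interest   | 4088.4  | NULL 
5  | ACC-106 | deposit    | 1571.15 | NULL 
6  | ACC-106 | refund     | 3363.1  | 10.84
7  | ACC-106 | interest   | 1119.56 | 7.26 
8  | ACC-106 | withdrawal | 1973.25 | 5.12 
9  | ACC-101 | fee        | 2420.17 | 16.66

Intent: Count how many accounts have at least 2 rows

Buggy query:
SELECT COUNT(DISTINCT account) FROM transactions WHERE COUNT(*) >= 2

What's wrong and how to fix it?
Bug: WHERE filters individual rows, not groups, so a group-level COUNT is invalid there

Fix: Group first with HAVING COUNT(*) >= 2, then COUNT the resulting groups

Corrected query:
SELECT COUNT(*) FROM (SELECT account FROM transactions GROUP BY account HAVING COUNT(*) >= 2)

Result:
COUNT(*)
--------
2       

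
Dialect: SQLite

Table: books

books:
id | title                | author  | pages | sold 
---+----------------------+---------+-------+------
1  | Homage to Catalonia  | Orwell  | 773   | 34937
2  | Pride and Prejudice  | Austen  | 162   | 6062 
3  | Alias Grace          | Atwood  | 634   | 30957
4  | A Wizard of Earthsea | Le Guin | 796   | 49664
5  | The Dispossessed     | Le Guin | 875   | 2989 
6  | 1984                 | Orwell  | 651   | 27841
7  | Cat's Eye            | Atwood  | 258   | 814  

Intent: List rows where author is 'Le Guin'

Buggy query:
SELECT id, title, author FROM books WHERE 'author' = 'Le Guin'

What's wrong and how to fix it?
Bug: 'author' in single quotes is a string literal, not the column; the comparison is literal-vs-literal and never true

Fix: Remove the quotes around the column name (or use double quotes for an identifier)

Corrected query:
SELECT id, title, author FROM books WHERE author = 'Le Guin'

Result:
id | title                | author 
---+----------------------+--------
4  | A Wizard of Earthsea | Le Guin
5  | The Dispossessed     | Le Guin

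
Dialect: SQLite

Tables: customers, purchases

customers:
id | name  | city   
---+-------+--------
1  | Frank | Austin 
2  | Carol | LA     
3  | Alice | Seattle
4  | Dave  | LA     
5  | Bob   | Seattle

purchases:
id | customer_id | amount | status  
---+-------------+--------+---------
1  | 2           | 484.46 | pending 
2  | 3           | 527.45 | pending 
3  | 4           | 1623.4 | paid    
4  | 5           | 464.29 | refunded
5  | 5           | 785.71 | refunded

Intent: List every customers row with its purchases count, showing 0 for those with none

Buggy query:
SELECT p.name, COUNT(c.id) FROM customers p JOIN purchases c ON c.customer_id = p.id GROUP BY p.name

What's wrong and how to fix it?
Bug: INNER JOIN drops customers rows that have no matching purchases rows

Fix: Use LEFT JOIN so parents without children still appear (COUNT(c.id) gives 0)

Corrected query:
SELECT p.name, COUNT(c.id) FROM customers p LEFT JOIN purchases c ON c.customer_id = p.id GROUP BY p.name

Result:
name  | COUNT(c.id)
------+------------
Alice | 1          
Bob   | 2          
Carol | 1          
Dave  | 1          
Frank | 0          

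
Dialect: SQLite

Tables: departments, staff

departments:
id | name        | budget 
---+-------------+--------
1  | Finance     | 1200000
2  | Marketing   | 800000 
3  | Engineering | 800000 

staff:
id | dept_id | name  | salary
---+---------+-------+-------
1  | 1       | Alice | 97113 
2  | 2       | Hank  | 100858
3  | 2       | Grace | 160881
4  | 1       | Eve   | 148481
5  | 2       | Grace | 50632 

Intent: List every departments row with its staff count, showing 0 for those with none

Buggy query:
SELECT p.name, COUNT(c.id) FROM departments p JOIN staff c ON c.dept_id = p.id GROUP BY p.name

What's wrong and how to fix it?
Bug: An inner join excludes parents with zero children

Fix: Switch to LEFT JOIN to retain unmatched parent rows

Corrected query:
SELECT p.name, COUNT(c.id) FROM departments p LEFT JOIN staff c ON c.dept_id = p.id GROUP BY p.name

Result:
name        | COUNT(c.id)
------------+------------
Engineering | 0          
Finance     | 2          
Marketing   | 3          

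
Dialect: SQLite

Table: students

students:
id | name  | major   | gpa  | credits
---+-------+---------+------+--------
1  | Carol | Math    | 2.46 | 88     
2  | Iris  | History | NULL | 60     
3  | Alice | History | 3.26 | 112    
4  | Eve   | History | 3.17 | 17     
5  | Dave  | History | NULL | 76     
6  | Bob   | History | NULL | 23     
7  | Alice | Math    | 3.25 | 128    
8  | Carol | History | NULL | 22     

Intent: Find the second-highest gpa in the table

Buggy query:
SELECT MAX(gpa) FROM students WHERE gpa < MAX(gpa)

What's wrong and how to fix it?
Bug: MAX(gpa) on the right of the comparison is an aggregate-in-WHERE error

Fix: Put the inner MAX in a scalar subquery

Corrected query:
SELECT MAX(gpa) FROM students WHERE gpa < (SELECT MAX(gpa) FROM students)

Result:
MAX(gpa)
--------
3.25    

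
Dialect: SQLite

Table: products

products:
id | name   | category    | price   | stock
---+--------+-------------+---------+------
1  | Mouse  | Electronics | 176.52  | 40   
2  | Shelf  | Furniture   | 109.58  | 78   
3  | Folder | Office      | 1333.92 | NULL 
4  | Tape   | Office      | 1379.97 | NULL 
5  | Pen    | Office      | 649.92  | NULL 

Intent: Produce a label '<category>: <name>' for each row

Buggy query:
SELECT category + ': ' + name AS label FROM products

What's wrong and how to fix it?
Bug: SQLite uses || for string concatenation; + coerces text to numbers (yielding 0)

Fix: Replace + with || to concatenate text

Corrected query:
SELECT category || ': ' || name AS label FROM products

Result:
label             
------------------
Electronics: Mouse
Furniture: Shelf  
Office: Folder    
Office: Tape      
Office: Pen       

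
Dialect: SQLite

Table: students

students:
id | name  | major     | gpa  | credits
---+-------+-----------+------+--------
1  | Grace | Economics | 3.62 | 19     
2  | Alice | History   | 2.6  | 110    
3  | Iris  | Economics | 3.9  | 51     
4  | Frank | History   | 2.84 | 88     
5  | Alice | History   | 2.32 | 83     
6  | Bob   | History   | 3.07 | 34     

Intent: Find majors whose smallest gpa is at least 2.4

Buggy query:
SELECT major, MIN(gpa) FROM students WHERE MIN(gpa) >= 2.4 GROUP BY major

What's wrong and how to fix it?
Bug: MIN() in WHERE is a misuse of aggregate

Fix: Use HAVING for the per-group MIN condition

Corrected query:
SELECT major, MIN(gpa) FROM students GROUP BY major HAVING MIN(gpa) >= 2.4

Result:
major     | MIN(gpa)
----------+---------
Economics | 3.62    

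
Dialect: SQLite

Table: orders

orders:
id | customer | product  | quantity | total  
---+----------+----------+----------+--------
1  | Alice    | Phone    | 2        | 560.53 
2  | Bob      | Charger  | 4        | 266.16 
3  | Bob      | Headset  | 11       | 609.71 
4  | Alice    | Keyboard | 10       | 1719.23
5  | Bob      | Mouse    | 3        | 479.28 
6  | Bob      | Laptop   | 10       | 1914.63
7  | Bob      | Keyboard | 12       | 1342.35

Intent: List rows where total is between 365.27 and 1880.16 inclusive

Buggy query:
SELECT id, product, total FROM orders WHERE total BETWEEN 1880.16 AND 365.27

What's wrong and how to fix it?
Bug: The bounds are reversed; BETWEEN a AND b requires a <= b to match anything

Fix: Write BETWEEN 365.27 AND 1880.16

Corrected query:
SELECT id, product, total FROM orders WHERE total BETWEEN 365.27 AND 1880.16

Result:
id | product  | total  
---+----------+--------
1  | Phone    | 560.53 
3  | Headset  | 609.71 
4  | Keyboard | 1719.23
5  | Mouse    | 479.28 
7  | Keyboard | 1342.35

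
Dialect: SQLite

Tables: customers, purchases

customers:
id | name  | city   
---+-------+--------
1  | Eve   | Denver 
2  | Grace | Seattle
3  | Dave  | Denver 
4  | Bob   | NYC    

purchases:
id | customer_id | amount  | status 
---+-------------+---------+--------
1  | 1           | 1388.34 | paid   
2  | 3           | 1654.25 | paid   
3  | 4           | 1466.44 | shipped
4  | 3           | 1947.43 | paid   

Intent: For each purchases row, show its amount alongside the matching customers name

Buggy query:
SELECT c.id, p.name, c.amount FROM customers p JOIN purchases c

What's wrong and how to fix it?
Bug: Missing join condition: each purchases row is matched to all customers rows instead of just its own

Fix: Specify the join condition linking the foreign key to the parent id

Corrected query:
SELECT c.id, p.name, c.amount FROM customers p JOIN purchases c ON c.customer_id = p.id

Result:
id | name | amount 
---+------+--------
1  | Eve  | 1388.34
2  | Dave | 1654.25
3  | Bob  | 1466.44
4  | Dave | 1947.43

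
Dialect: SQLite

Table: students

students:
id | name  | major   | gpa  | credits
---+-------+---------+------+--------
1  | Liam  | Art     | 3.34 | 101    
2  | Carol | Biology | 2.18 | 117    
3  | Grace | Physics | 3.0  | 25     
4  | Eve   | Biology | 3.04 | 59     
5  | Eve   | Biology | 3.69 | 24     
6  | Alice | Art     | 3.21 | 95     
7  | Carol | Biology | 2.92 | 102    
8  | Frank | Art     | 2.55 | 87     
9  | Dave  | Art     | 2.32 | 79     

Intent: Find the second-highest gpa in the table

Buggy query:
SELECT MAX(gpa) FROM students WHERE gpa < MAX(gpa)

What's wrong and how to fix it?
Bug: The inner MAX is an aggregate inside WHERE, which is not allowed

Fix: Compute the overall MAX in a subquery, then take MAX of rows below it

Corrected query:
SELECT MAX(gpa) FROM students WHERE gpa < (SELECT MAX(gpa) FROM students)

Result:
MAX(gpa)
--------
3.34    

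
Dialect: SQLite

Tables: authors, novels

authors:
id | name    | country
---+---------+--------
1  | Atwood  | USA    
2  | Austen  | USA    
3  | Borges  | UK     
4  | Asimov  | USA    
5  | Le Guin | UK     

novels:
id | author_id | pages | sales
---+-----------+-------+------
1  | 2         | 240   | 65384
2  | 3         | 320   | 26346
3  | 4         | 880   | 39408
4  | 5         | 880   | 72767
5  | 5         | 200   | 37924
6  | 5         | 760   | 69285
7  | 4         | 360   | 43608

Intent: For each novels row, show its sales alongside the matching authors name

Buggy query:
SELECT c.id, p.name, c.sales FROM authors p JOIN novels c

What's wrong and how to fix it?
Bug: JOIN with no ON clause produces a cartesian product; every novels row pairs with every authors row

Fix: Add ON c.author_id = p.id to the JOIN

Corrected query:
SELECT c.id, p.name, c.sales FROM authors p JOIN novels c ON c.author_id = p.id

Result:
id | name    | sales
---+---------+------
1  | Austen  | 65384
2  | Borges  | 26346
3  | Asimov  | 39408
4  | Le Guin | 72767
5  | Le Guin | 37924
6  | Le Guin | 69285
7  | Asimov  | 43608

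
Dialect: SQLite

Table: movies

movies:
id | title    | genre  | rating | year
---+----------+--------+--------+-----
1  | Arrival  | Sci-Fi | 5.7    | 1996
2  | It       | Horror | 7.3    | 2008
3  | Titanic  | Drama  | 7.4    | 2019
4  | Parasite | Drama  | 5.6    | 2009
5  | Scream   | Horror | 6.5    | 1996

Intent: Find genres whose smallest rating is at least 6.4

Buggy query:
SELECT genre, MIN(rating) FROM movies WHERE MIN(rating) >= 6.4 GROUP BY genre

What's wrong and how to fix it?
Bug: Aggregates like MIN are computed per group after WHERE runs

Fix: Use HAVING for the per-group MIN condition

Corrected query:
SELECT genre, MIN(rating) FROM movies GROUP BY genre HAVING MIN(rating) >= 6.4

Result:
genre  | MIN(rating)
-------+------------
Horror | 6.5        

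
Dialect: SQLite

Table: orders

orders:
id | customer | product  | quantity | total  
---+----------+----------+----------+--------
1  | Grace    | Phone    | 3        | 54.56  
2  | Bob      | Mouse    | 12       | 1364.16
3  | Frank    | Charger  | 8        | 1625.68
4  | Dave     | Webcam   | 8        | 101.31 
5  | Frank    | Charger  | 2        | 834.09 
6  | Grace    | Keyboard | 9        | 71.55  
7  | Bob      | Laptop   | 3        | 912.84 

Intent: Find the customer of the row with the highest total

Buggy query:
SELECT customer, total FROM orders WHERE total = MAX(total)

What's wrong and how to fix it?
Bug: MAX(total) is an aggregate and cannot be used directly in WHERE

Fix: Use a subquery: WHERE total = (SELECT MAX(total) FROM orders)

Corrected query:
SELECT customer, total FROM orders WHERE total = (SELECT MAX(total) FROM orders)

Result:
customer | total  
---------+--------
Frank    | 1625.68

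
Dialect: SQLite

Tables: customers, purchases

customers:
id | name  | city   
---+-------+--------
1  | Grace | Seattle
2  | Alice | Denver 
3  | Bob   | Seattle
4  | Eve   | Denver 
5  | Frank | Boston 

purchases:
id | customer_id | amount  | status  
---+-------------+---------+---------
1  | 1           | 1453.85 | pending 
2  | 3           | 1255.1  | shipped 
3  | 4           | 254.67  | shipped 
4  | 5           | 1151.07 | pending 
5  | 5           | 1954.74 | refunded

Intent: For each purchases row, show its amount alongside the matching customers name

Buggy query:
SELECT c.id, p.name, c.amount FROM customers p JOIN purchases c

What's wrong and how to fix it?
Bug: JOIN with no ON clause produces a cartesian product; every purchases row pairs with every customers row

Fix: Specify the join condition linking the foreign key to the parent id

Corrected query:
SELECT c.id, p.name, c.amount FROM customers p JOIN purchases c ON c.customer_id = p.id

Result:
id | name  | amount 
---+-------+--------
1  | Grace | 1453.85
2  | Bob   | 1255.1 
3  | Eve   | 254.67 
4  | Frank | 1151.07
5  | Frank | 1954.74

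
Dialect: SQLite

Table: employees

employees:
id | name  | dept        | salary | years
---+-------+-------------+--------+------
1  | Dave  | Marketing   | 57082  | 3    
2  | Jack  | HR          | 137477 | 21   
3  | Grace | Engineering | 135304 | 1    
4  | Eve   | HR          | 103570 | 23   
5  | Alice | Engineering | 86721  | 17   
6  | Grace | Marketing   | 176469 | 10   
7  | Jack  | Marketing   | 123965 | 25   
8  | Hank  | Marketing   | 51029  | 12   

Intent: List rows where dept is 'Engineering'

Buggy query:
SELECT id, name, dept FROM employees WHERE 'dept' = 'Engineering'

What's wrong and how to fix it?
Bug: 'dept' in single quotes is a string literal, not the column; the comparison is literal-vs-literal and never true

Fix: Remove the quotes around the column name (or use double quotes for an identifier)

Corrected query:
SELECT id, name, dept FROM employees WHERE dept = 'Engineering'

Result:
id | name  | dept       
---+-------+------------
3  | Grace | Engineering
5  | Alice | Engineering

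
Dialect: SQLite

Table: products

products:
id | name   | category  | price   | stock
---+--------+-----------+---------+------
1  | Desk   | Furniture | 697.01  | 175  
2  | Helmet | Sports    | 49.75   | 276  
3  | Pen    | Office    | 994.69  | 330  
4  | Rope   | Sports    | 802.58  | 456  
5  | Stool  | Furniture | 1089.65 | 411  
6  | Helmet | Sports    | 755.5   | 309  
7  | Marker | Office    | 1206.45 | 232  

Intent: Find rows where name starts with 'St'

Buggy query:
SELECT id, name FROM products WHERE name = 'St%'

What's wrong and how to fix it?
Bug: '=' compares the literal string including the % character; pattern matching needs LIKE

Fix: Replace '=' with LIKE so 'St%' is treated as a pattern

Corrected query:
SELECT id, name FROM products WHERE name LIKE 'St%'

Result:
id | name 
---+------
5  | Stool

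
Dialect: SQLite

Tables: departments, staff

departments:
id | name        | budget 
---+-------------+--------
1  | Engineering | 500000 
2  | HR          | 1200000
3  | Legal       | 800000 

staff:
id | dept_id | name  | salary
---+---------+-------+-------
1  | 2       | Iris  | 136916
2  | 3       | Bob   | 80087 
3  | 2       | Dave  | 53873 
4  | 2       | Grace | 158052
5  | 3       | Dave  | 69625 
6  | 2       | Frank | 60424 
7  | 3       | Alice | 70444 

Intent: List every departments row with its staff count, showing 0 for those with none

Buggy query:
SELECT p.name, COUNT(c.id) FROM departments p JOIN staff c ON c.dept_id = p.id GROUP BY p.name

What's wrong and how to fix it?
Bug: An inner join excludes parents with zero children

Fix: Use LEFT JOIN so parents without children still appear (COUNT(c.id) gives 0)

Corrected query:
SELECT p.name, COUNT(c.id) FROM departments p LEFT JOIN staff c ON c.dept_id = p.id GROUP BY p.name

Result:
name        | COUNT(c.id)
------------+------------
Engineering | 0          
HR          | 4          
Legal       | 3          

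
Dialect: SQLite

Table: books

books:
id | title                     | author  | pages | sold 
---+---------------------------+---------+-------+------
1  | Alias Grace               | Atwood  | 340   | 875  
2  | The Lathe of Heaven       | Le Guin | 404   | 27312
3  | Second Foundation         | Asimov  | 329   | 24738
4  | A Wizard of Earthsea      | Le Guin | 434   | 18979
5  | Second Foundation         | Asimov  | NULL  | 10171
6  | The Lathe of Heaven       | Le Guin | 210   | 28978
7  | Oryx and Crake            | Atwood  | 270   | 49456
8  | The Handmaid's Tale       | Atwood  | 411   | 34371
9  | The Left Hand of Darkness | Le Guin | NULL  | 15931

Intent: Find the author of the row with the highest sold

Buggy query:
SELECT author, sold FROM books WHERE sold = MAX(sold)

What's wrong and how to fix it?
Bug: WHERE is evaluated per row; an aggregate over the whole table isn't defined there

Fix: Use a subquery: WHERE sold = (SELECT MAX(sold) FROM books)

Corrected query:
SELECT author, sold FROM books WHERE sold = (SELECT MAX(sold) FROM books)

Result:
author | sold 
-------+------
Atwood | 49456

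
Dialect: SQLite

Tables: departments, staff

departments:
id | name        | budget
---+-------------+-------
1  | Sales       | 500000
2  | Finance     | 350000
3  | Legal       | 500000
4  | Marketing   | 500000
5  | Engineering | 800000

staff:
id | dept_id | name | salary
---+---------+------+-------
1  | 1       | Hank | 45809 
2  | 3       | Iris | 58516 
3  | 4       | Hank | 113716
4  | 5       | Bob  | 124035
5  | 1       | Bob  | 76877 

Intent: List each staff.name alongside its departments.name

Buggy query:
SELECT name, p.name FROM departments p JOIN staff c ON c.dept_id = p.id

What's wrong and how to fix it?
Bug: Both tables have a 'name' column; the unqualified reference is ambiguous

Fix: Qualify the column with its table alias (c.name)

Corrected query:
SELECT c.name, p.name FROM departments p JOIN staff c ON c.dept_id = p.id

Result:
name | name       
-----+------------
Hank | Sales      
Iris | Legal      
Hank | Marketing  
Bob  | Engineering
Bob  | Sales      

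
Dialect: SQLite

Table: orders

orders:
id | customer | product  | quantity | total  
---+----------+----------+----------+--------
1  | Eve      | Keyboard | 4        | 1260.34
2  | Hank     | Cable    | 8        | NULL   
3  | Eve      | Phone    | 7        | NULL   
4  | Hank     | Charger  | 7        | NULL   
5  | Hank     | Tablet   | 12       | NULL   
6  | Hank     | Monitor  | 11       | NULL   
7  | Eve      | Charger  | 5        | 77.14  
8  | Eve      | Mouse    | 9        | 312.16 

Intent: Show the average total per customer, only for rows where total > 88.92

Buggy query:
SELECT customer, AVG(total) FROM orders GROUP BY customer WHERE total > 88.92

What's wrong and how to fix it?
Bug: Row-level WHERE must come before GROUP BY in the clause order

Fix: Place WHERE between FROM and GROUP BY

Corrected query:
SELECT customer, AVG(total) FROM orders WHERE total > 88.92 GROUP BY customer

Result:
customer | AVG(total)
---------+-----------
Eve      | 786.25    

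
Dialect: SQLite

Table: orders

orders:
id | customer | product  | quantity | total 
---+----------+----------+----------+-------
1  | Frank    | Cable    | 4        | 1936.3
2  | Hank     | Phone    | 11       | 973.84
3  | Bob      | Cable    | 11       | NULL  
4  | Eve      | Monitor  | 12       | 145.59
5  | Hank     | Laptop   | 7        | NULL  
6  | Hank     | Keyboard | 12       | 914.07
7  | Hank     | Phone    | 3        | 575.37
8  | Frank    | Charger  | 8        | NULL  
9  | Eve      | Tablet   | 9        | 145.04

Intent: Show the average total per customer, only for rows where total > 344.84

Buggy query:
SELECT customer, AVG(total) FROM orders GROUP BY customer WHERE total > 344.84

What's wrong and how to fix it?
Bug: Row-level WHERE must come before GROUP BY in the clause order

Fix: Place WHERE between FROM and GROUP BY

Corrected query:
SELECT customer, AVG(total) FROM orders WHERE total > 344.84 GROUP BY customer

Result:
customer | AVG(total)
---------+-----------
Frank    | 1936.3    
Hank     | 821.093333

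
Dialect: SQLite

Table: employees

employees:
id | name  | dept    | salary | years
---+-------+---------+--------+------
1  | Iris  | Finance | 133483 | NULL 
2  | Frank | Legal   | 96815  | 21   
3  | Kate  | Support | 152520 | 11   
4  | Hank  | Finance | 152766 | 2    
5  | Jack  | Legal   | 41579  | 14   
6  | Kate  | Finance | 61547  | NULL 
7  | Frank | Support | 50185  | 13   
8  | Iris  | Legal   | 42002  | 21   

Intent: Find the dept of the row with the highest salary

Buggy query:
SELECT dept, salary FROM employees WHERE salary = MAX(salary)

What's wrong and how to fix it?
Bug: MAX(salary) is an aggregate and cannot be used directly in WHERE

Fix: Wrap MAX in a scalar subquery so WHERE compares against a single value

Corrected query:
SELECT dept, salary FROM employees WHERE salary = (SELECT MAX(salary) FROM employees)

Result:
dept    | salary
--------+-------
Finance | 152766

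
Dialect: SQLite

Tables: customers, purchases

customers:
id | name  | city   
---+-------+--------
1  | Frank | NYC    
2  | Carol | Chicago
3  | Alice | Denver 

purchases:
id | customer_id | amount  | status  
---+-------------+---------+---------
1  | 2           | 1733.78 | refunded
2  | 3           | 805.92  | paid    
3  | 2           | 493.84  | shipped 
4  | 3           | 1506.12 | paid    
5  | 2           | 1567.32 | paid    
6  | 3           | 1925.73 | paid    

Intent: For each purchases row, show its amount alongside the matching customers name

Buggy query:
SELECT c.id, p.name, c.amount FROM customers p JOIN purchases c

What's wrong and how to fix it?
Bug: Missing join condition: each purchases row is matched to all customers rows instead of just its own

Fix: Add ON c.customer_id = p.id to the JOIN

Corrected query:
SELECT c.id, p.name, c.amount FROM customers p JOIN purchases c ON c.customer_id = p.id

Result:
id | name  | amount 
---+-------+--------
1  | Carol | 1733.78
2  | Alice | 805.92 
3  | Carol | 493.84 
4  | Alice | 1506.12
5  | Carol | 1567.32
6  | Alice | 1925.73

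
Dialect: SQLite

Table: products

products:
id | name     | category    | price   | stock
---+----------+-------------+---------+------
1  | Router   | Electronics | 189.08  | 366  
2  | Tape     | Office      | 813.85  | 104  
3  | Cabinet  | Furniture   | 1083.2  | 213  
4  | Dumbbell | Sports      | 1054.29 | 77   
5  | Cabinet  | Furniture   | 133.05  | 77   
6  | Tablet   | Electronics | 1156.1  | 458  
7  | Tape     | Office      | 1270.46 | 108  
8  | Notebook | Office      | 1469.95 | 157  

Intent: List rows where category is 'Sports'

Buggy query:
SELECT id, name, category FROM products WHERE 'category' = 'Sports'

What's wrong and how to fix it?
Bug: Single quotes denote string literals in SQL; the column name is being compared as a constant string

Fix: Reference the column as category without single quotes

Corrected query:
SELECT id, name, category FROM products WHERE category = 'Sports'

Result:
id | name     | category
---+----------+---------
4  | Dumbbell | Sports  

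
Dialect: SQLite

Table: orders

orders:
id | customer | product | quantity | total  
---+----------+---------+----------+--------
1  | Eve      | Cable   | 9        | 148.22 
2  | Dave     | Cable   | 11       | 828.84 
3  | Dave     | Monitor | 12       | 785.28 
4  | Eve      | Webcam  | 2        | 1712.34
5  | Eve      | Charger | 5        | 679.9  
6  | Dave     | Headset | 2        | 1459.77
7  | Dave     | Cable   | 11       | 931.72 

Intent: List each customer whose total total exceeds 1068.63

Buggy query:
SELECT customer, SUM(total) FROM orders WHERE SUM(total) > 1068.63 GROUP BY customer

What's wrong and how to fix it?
Bug: WHERE runs before GROUP BY, so aggregates aren't available there

Fix: Use HAVING (which filters groups after aggregation) instead of WHERE

Corrected query:
SELECT customer, SUM(total) FROM orders GROUP BY customer HAVING SUM(total) > 1068.63

Result:
customer | SUM(total)
---------+-----------
Dave     | 4005.61   
Eve      | 2540.46   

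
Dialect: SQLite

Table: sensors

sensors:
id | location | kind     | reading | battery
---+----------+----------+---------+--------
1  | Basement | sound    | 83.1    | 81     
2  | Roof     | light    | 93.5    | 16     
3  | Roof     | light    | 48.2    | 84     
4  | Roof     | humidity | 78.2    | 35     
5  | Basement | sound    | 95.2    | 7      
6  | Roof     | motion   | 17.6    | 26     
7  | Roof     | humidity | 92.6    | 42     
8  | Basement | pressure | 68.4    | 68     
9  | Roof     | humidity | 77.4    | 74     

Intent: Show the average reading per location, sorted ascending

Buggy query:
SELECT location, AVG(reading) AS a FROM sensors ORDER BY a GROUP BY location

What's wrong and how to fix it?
Bug: ORDER BY appears before GROUP BY; SQL clause order requires GROUP BY first

Fix: Reorder: SELECT … FROM … GROUP BY … ORDER BY …

Corrected query:
SELECT location, AVG(reading) AS a FROM sensors GROUP BY location ORDER BY a

Result:
location | a        
---------+----------
Roof     | 67.916667
Basement | 82.233333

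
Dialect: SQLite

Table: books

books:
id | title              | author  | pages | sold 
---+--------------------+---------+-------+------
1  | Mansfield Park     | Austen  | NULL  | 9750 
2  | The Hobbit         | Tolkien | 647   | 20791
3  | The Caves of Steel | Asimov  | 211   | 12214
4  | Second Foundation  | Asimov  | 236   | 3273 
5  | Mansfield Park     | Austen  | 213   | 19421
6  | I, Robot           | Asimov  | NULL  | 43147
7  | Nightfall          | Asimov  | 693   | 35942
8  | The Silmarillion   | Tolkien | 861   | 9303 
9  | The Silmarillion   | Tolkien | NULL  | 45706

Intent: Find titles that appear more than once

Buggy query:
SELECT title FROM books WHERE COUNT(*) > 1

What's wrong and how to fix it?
Bug: COUNT(*) is an aggregate and cannot be used in WHERE

Fix: Group first, then use HAVING for the count condition

Corrected query:
SELECT title FROM books GROUP BY title HAVING COUNT(*) > 1

Result:
title           
----------------
Mansfield Park  
The Silmarillion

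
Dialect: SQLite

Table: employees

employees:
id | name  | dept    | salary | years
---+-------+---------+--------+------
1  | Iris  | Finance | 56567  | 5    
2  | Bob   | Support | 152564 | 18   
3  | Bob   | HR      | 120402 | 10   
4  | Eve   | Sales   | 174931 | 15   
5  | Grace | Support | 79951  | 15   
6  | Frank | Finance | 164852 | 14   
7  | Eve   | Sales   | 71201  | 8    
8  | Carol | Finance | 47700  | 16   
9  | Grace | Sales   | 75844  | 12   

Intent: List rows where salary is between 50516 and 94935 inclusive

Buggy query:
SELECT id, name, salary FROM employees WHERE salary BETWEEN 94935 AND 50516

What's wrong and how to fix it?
Bug: The bounds are reversed; BETWEEN a AND b requires a <= b to match anything

Fix: Write BETWEEN 50516 AND 94935

Corrected query:
SELECT id, name, salary FROM employees WHERE salary BETWEEN 50516 AND 94935

Result:
id | name  | salary
---+-------+-------
1  | Iris  | 56567 
5  | Grace | 79951 
7  | Eve   | 71201 
9  | Grace | 75844 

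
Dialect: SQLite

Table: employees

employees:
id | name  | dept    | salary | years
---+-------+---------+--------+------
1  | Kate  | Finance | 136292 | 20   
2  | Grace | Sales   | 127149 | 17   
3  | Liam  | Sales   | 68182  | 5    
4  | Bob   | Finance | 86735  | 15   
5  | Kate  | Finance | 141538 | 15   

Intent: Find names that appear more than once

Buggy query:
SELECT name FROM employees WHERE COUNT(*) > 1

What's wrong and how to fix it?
Bug: WHERE can't reference COUNT(*); aggregates are computed after WHERE

Fix: Group first, then use HAVING for the count condition

Corrected query:
SELECT name FROM employees GROUP BY name HAVING COUNT(*) > 1

Result:
name
----
Kate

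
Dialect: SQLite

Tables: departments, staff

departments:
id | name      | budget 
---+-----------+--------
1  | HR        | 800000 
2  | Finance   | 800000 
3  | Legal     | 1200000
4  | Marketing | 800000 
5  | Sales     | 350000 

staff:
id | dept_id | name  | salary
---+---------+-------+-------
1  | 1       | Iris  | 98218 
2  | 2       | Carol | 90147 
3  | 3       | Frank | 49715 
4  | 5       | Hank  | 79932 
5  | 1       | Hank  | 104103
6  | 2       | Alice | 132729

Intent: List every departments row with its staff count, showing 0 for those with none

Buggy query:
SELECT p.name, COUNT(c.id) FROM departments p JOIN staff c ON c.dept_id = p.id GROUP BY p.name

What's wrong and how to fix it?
Bug: INNER JOIN drops departments rows that have no matching staff rows

Fix: Use LEFT JOIN so parents without children still appear (COUNT(c.id) gives 0)

Corrected query:
SELECT p.name, COUNT(c.id) FROM departments p LEFT JOIN staff c ON c.dept_id = p.id GROUP BY p.name

Result:
name      | COUNT(c.id)
----------+------------
Finance   | 2          
HR        | 2          
Legal     | 1          
Marketing | 0          
Sales     | 1          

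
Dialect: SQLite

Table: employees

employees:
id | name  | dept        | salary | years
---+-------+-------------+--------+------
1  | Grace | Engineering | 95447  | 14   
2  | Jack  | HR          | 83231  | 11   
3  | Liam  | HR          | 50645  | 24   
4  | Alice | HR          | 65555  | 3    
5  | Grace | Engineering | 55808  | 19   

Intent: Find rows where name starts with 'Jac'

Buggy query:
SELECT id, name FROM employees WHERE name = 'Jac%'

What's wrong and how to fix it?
Bug: '=' compares the literal string including the % character; pattern matching needs LIKE

Fix: Replace '=' with LIKE so 'Jac%' is treated as a pattern

Corrected query:
SELECT id, name FROM employees WHERE name LIKE 'Jac%'

Result:
id | name
---+-----
2  | Jack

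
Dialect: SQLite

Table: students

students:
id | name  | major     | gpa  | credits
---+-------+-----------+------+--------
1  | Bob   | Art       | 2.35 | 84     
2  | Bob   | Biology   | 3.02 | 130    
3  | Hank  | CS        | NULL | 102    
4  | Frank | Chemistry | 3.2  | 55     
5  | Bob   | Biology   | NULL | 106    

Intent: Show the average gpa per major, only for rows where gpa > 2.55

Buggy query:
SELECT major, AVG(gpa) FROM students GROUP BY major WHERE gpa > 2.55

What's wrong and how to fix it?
Bug: Row-level WHERE must come before GROUP BY in the clause order

Fix: Place WHERE between FROM and GROUP BY

Corrected query:
SELECT major, AVG(gpa) FROM students WHERE gpa > 2.55 GROUP BY major

Result:
major     | AVG(gpa)
----------+---------
Biology   | 3.02    
Chemistry | 3.2     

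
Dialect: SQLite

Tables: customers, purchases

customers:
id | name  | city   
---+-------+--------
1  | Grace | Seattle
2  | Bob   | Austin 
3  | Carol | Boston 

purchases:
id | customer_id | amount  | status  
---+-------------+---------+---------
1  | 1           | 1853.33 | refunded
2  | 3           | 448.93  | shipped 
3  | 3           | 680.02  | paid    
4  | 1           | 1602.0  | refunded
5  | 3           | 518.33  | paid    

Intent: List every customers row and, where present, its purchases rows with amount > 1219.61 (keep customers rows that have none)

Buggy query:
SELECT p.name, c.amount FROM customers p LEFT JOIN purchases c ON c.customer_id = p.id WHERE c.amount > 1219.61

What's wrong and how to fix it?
Bug: Filtering c.amount in WHERE discards the NULL rows produced by LEFT JOIN, turning it into an inner join

Fix: Put 'c.amount > 1219.61' in the JOIN's ON clause instead of WHERE

Corrected query:
SELECT p.name, c.amount FROM customers p LEFT JOIN purchases c ON c.customer_id = p.id AND c.amount > 1219.61

Result:
name  | amount 
------+--------
Grace | 1602   
Grace | 1853.33
Bob   | NULL   
Carol | NULL   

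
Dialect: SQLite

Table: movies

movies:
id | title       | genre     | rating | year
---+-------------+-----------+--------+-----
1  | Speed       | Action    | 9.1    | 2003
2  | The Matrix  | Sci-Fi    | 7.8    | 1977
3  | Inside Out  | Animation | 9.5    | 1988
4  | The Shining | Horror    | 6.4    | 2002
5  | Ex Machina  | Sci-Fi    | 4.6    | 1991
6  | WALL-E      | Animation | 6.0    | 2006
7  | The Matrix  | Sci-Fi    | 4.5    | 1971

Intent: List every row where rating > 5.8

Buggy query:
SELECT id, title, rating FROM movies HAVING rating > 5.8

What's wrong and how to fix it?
Bug: HAVING filters the output of aggregation, but this query has no GROUP BY and no aggregate functions, so SQLite rejects it (HAVING clause on a non-aggregate query); the condition here is per row

Fix: Use WHERE for row-level filtering

Corrected query:
SELECT id, title, rating FROM movies WHERE rating > 5.8

Result:
id | title       | rating
---+-------------+-------
1  | Speed       | 9.1   
2  | The Matrix  | 7.8   
3  | Inside Out  | 9.5   
4  | The Shining | 6.4   
6  | WALL-E      | 6     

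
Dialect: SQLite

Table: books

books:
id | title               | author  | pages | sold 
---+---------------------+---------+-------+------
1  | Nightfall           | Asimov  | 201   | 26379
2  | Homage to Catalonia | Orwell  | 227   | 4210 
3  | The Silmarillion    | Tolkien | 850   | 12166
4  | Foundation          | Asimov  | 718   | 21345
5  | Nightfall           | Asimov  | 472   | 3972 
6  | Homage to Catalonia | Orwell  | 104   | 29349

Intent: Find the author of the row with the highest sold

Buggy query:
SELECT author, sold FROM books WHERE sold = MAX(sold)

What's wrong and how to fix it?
Bug: MAX(sold) is an aggregate and cannot be used directly in WHERE

Fix: Use a subquery: WHERE sold = (SELECT MAX(sold) FROM books)

Corrected query:
SELECT author, sold FROM books WHERE sold = (SELECT MAX(sold) FROM books)

Result:
author | sold 
-------+------
Orwell | 29349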